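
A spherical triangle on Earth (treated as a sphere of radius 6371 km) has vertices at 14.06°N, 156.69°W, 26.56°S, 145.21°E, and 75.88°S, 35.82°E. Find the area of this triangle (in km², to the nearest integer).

38635763 km²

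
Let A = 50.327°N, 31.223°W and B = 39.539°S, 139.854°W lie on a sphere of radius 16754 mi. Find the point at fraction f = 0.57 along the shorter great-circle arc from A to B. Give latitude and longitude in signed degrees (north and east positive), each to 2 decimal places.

Central angle δ = 2.2748 rad. Interpolating on the sphere with fraction f = 0.57:
P = [sin((1−f)δ)·A + sin(fδ)·B] / sin δ = 1.0882·A + 1.2629·B in Cartesian coordinates,
giving P = (-0.1504, -0.9881, 0.0336), i.e. latitude 1.93°, longitude -98.66°.

1.93°, -98.66°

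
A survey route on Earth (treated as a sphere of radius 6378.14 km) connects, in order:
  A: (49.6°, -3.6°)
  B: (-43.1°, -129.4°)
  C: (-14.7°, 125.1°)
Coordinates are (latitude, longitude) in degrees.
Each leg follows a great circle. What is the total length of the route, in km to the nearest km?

Leg A→B: central angle 2.4934 rad, distance 15903.1 km.
Leg B→C: central angle 1.5862 rad, distance 10116.7 km.
Total: 15903.1 + 10116.7 ≈ 26020 km.

26020 km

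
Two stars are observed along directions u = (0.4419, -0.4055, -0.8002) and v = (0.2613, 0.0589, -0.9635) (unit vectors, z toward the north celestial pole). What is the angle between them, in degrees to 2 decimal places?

30.40°

u·v = 0.8626; |u| = 1.0000, |v| = 1.0000.
cos θ = (u·v)/(|u||v|) = 0.8625, so θ = 30.40°.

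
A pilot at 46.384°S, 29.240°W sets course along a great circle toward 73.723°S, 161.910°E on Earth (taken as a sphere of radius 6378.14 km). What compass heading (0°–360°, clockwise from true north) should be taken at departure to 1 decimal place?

183.6°

Δλ = -168.850° = -2.9470 rad.
y = sin Δλ · cos φ₂ = (-0.1934)(0.2803) = -0.0542
x = cos φ₁ sin φ₂ − sin φ₁ cos φ₂ cos Δλ = (0.6898)(-0.9599) − (-0.7240)(0.2803)(-0.9811) = -0.8613
θ = atan2(y, x) = -176.40°; adding 360° gives 183.6°.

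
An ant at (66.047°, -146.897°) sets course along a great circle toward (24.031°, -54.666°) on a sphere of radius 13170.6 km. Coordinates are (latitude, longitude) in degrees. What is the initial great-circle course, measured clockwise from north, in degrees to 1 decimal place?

Δλ = 92.231° = 1.6097 rad.
y = sin Δλ · cos φ₂ = (0.9992)(0.9133) = 0.9126
x = cos φ₁ sin φ₂ − sin φ₁ cos φ₂ cos Δλ = (0.4060)(0.4072) − (0.9139)(0.9133)(-0.0389) = 0.1978
θ = atan2(y, x) = 77.77°, so the bearing is 77.8°.

77.8°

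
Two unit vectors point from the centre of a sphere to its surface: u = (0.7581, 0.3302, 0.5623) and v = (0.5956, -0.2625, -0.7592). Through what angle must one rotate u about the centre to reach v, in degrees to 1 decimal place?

93.6°

u·v = -0.0621; |u| = 1.0000, |v| = 1.0000.
cos θ = (u·v)/(|u||v|) = -0.0621, so θ = 93.6°.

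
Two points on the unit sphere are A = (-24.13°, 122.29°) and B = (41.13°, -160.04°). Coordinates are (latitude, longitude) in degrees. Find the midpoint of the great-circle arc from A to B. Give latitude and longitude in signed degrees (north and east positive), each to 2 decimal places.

10.83°, 156.72°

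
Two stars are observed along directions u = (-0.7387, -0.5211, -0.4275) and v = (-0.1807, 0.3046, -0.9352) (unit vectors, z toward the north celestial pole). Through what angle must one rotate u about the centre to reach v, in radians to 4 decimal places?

u·v = 0.3746; |u| = 1.0000, |v| = 1.0000.
cos θ = (u·v)/(|u||v|) = 0.3746, so θ = 1.1869 rad.

1.1869 rad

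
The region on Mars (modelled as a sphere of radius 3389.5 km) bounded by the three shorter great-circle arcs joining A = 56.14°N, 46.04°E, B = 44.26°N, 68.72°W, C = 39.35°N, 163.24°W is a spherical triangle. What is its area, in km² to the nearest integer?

Side lengths (central angles): a = 1.1605, b = 1.4195, c = 1.1457 rad; semiperimeter s = 1.8628.
By l'Huilier's theorem, tan(E/4) = √[tan(s/2) tan((s−a)/2) tan((s−b)/2) tan((s−c)/2)], giving spherical excess E = 0.8050 rad.
Area = E·R² = 0.8050 × (3389.5)² ≈ 9247948 km².

9247948 km²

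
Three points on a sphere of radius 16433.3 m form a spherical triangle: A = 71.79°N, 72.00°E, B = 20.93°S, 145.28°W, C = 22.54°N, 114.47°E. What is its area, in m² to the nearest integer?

Side lengths (central angles): a = 1.8655, b = 0.9557, c = 2.1792 rad; semiperimeter s = 2.5002.
By l'Huilier's theorem, tan(E/4) = √[tan(s/2) tan((s−a)/2) tan((s−b)/2) tan((s−c)/2)], giving spherical excess E = 1.5043 rad.
Area = E·R² = 1.5043 × (16433.3)² ≈ 406250064 m².

406250064 m²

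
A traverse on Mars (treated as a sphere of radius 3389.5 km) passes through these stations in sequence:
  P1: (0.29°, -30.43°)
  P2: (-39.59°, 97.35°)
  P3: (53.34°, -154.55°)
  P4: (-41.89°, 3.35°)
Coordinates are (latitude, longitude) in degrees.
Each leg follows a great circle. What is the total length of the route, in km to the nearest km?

Leg P1→P2: central angle 2.0661 rad, distance 7003.2 km.
Leg P2→P3: central angle 2.2839 rad, distance 7741.2 km.
Leg P3→P4: central angle 2.8159 rad, distance 9544.6 km.
Total: 7003.2 + 7741.2 + 9544.6 ≈ 24289 km.

24289 km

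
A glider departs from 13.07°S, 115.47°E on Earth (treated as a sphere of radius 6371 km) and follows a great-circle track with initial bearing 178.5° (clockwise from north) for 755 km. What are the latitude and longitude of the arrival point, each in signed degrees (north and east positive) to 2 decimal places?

-19.86°, 115.66°

Angular distance δ = d/R = 755/6371 = 0.11851 rad; initial bearing θ = 3.1154 rad.
sin φ₂ = sin φ₁ cos δ + cos φ₁ sin δ cos θ = (-0.2261)(0.9930) + (0.9741)(0.1182)(-0.9997) = -0.3397, so φ₂ = -19.86°.
Δλ = atan2(sin θ sin δ cos φ₁, cos δ − sin φ₁ sin φ₂) = atan2(0.0030, 0.9162) = 0.189°.
λ₂ = 115.470° + 0.189° = 115.66°.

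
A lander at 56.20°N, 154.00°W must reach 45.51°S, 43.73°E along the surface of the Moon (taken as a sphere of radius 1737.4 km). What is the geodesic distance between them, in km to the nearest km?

With latitudes φ₁ = 56.200°, φ₂ = -45.510° and longitude difference Δλ = -162.270°:
cos c = sin φ₁ sin φ₂ + cos φ₁ cos φ₂ cos Δλ = (0.8310)(-0.7134) + (0.5563)(0.7008)(-0.9525) = -0.96413,
so c = arccos(-0.96413) = 2.87294 rad.
Distance = R·c = 1737.4 × 2.8729 ≈ 4991 km.

4991 km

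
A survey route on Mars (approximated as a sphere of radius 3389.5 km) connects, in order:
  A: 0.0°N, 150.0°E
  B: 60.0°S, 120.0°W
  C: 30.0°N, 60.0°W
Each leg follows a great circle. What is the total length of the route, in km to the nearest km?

Leg A→B: central angle 1.5708 rad, distance 5324.2 km.
Leg B→C: central angle 1.7890 rad, distance 6063.9 km.
Total: 5324.2 + 6063.9 ≈ 11388 km.

11388 km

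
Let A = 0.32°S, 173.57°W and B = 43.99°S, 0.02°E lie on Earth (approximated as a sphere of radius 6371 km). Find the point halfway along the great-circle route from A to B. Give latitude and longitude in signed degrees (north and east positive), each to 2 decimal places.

-67.07°, -157.83°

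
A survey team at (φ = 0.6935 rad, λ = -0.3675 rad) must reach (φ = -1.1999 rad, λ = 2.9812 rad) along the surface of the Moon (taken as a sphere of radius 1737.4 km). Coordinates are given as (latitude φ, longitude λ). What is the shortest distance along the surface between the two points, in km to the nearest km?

4557 km

With latitudes φ₁ = 39.735°, φ₂ = -68.749° and longitude difference Δλ = -168.134°:
Haversine: a = sin²(Δφ/2) + cos φ₁ cos φ₂ sin²(Δλ/2) = 0.6585 + (0.7690)(0.3625)(0.9893) = 0.93427.
Central angle c = 2·arcsin(√a) = 2.62304 rad.
Distance = R·c = 1737.4 × 2.6230 ≈ 4557 km.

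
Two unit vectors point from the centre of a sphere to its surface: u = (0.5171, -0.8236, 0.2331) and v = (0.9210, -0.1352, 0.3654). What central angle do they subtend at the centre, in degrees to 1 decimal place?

47.7°

u·v = 0.6728; |u| = 1.0000, |v| = 1.0000.
cos θ = (u·v)/(|u||v|) = 0.6727, so θ = 47.7°.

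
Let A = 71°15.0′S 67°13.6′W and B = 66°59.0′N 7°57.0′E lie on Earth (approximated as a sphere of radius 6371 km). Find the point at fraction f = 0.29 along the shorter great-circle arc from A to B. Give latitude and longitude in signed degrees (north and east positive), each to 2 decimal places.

-32.68°, -33.18°

Central angle δ = 2.5670 rad. Interpolating on the sphere with fraction f = 0.29:
P = [sin((1−f)δ)·A + sin(fδ)·B] / sin δ = 1.7818·A + 1.2466·B in Cartesian coordinates,
giving P = (0.7044, -0.4607, -0.5399), i.e. latitude -32.68°, longitude -33.18°.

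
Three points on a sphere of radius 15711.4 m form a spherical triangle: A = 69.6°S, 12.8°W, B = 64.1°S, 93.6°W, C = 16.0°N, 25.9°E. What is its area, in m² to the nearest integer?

Side lengths (central angles): a = 2.0428, b = 1.5676, c = 0.5207 rad; semiperimeter s = 2.0656.
By l'Huilier's theorem, tan(E/4) = √[tan(s/2) tan((s−a)/2) tan((s−b)/2) tan((s−c)/2)], giving spherical excess E = 0.2744 rad.
Area = E·R² = 0.2744 × (15711.4)² ≈ 67736595 m².

67736595 m²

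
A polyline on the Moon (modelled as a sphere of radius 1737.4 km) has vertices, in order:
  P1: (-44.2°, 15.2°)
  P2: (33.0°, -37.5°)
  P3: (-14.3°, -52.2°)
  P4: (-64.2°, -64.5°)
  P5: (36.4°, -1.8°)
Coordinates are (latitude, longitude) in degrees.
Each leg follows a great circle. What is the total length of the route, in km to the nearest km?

9181 km

Leg P1→P2: central angle 1.5861 rad, distance 2755.8 km.
Leg P2→P3: central angle 0.8612 rad, distance 1496.2 km.
Leg P3→P4: central angle 0.8835 rad, distance 1535.0 km.
Leg P4→P5: central angle 1.9537 rad, distance 3394.3 km.
Total: 2755.8 + 1496.2 + 1535.0 + 3394.3 ≈ 9181 km.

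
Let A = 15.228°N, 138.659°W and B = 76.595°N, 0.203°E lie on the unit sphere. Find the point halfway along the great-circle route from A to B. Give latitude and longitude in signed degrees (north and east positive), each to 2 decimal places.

Central angle δ = 1.4837 rad. Interpolating on the sphere with fraction f = 0.5:
P = [sin((1−f)δ)·A + sin(fδ)·B] / sin δ = 0.6782·A + 0.6782·B in Cartesian coordinates,
giving P = (-0.3341, -0.4317, 0.8379), i.e. latitude 56.92°, longitude -127.74°.

56.92°, -127.74°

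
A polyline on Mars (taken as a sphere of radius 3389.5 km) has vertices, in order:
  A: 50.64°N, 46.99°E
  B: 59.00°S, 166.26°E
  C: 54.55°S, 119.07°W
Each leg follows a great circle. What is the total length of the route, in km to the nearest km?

10904 km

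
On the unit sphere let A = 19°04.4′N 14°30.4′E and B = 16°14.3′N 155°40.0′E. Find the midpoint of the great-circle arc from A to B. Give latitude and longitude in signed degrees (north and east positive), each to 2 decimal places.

43.74°, 86.37°

The central angle between A and B is δ = 2.2337 rad.
With f = 0.5, the slerp weights are sin((1−f)δ)/sin δ = 1.1402 and sin(fδ)/sin δ = 1.1402.
Weighted sum of the unit vectors: (1.1402)·(0.9150,0.2367,0.3268) + (1.1402)·(-0.8748,0.3956,0.2796) = (0.0458, 0.7210, 0.6914).
Converting back: φ = atan2(z, √(x²+y²)) = 43.74°, λ = atan2(y, x) = 86.37°.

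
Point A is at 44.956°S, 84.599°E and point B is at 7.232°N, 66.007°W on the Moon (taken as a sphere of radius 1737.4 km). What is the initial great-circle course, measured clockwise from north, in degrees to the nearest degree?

223°

Δλ = -150.606° = -2.6286 rad.
y = sin Δλ · cos φ₂ = (-0.4908)(0.9920) = -0.4869
x = cos φ₁ sin φ₂ − sin φ₁ cos φ₂ cos Δλ = (0.7076)(0.1259) − (-0.7066)(0.9920)(-0.8713) = -0.5216
θ = atan2(y, x) = -136.97°; adding 360° gives 223°.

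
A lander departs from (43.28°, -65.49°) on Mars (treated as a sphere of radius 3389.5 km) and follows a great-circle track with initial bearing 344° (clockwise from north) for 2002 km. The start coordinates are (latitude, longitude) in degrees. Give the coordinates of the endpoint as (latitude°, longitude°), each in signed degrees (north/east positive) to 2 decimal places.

73.56°, -98.35°

Angular distance δ = d/R = 2002/3389.5 = 0.59065 rad; initial bearing θ = 6.0039 rad.
sin φ₂ = sin φ₁ cos δ + cos φ₁ sin δ cos θ = (0.6856)(0.8306) + (0.7280)(0.5569)(0.9613) = 0.9591, so φ₂ = 73.56°.
Δλ = atan2(sin θ sin δ cos φ₁, cos δ − sin φ₁ sin φ₂) = atan2(-0.1118, 0.1730) = -32.857°.
λ₂ = -65.490° − 32.857° = -98.35°.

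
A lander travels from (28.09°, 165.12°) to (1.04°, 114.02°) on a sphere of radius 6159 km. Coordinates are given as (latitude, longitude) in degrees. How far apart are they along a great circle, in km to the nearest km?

With latitudes φ₁ = 28.090°, φ₂ = 1.040° and longitude difference Δλ = -51.100°:
cos c = sin φ₁ sin φ₂ + cos φ₁ cos φ₂ cos Δλ = (0.4709)(0.0182) + (0.8822)(0.9998)(0.6280) = 0.56245,
so c = arccos(0.56245) = 0.97345 rad.
Distance = R·c = 6159 × 0.9735 ≈ 5995 km.

5995 km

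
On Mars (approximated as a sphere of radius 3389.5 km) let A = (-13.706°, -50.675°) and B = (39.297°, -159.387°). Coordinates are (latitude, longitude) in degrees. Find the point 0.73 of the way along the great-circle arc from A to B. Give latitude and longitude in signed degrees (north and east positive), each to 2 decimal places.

The central angle between A and B is δ = 1.9728 rad.
With f = 0.73, the slerp weights are sin((1−f)δ)/sin δ = 0.5518 and sin(fδ)/sin δ = 1.0774.
Weighted sum of the unit vectors: (0.5518)·(0.6157,-0.7515,-0.2369) + (1.0774)·(-0.7243,-0.2724,0.6333) = (-0.4406, -0.7082, 0.5516).
Converting back: φ = atan2(z, √(x²+y²)) = 33.48°, λ = atan2(y, x) = -121.89°.

33.48°, -121.89°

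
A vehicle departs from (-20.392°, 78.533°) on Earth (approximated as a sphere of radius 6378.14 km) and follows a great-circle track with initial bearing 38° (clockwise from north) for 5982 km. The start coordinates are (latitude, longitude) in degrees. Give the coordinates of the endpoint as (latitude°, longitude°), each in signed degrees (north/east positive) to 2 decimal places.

Angular distance δ = d/R = 5982/6378.14 = 0.93789 rad; initial bearing θ = 0.6632 rad.
sin φ₂ = sin φ₁ cos δ + cos φ₁ sin δ cos θ = (-0.3484)(0.5915) + (0.9373)(0.8063)(0.7880) = 0.3895, so φ₂ = 22.92°.
Δλ = atan2(sin θ sin δ cos φ₁, cos δ − sin φ₁ sin φ₂) = atan2(0.4653, 0.7272) = 32.614°.
λ₂ = 78.533° + 32.614° = 111.15°.

22.92°, 111.15°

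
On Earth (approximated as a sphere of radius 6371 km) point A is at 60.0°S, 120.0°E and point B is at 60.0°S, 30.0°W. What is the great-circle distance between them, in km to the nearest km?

6422 km

With latitudes φ₁ = -60.000°, φ₂ = -60.000° and longitude difference Δλ = -150.000°:
Haversine: a = sin²(Δφ/2) + cos φ₁ cos φ₂ sin²(Δλ/2) = 0.0000 + (0.5000)(0.5000)(0.9330) = 0.23325.
Central angle c = 2·arcsin(√a) = 1.00807 rad.
Distance = R·c = 6371 × 1.0081 ≈ 6422 km.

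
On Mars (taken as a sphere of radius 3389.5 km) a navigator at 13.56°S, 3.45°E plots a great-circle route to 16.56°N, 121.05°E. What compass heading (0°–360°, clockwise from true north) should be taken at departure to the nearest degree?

78°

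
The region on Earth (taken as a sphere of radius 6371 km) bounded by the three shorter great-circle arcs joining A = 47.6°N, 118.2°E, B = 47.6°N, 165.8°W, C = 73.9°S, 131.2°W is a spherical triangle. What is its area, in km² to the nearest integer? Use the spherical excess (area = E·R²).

78845244 km²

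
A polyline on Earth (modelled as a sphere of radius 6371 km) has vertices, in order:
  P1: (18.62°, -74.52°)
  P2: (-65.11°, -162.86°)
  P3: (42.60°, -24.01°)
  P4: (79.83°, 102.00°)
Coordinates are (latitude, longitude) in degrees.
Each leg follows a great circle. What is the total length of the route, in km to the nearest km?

Leg P1→P2: central angle 1.8526 rad, distance 11802.9 km.
Leg P2→P3: central angle 2.5817 rad, distance 16447.7 km.
Leg P3→P4: central angle 0.9400 rad, distance 5988.4 km.
Total: 11802.9 + 16447.7 + 5988.4 ≈ 34239 km.

34239 km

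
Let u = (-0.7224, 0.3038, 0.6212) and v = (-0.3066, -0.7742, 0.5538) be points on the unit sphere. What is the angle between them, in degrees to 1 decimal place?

u·v = 0.3303; |u| = 1.0000, |v| = 1.0000.
cos θ = (u·v)/(|u||v|) = 0.3303, so θ = 70.7°.

70.7°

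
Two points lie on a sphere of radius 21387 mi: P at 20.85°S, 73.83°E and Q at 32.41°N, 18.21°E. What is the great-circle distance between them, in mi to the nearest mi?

Let φ₁ = -0.3639 rad, φ₂ = 0.5657 rad, and Δλ = -0.9708 rad.
cos c = sin φ₁ sin φ₂ + cos φ₁ cos φ₂ cos Δλ = (-0.3559)(0.5360) + (0.9345)(0.8442)(0.5647) = 0.25474,
so c = arccos(0.25474) = 1.31322 rad.
Distance = R·c = 21387 × 1.3132 ≈ 28086 mi.

28086 mi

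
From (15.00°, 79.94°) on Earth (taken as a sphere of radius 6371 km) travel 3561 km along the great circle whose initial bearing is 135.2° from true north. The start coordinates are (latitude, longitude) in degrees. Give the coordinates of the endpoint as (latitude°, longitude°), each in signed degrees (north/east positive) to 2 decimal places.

-8.28°, 102.12°

Angular distance δ = d/R = 3561/6371 = 0.55894 rad; initial bearing θ = 2.3597 rad.
sin φ₂ = sin φ₁ cos δ + cos φ₁ sin δ cos θ = (0.2588)(0.8478) + (0.9659)(0.5303)(-0.7096) = -0.1440, so φ₂ = -8.28°.
Δλ = atan2(sin θ sin δ cos φ₁, cos δ − sin φ₁ sin φ₂) = atan2(0.3609, 0.8851) = 22.185°.
λ₂ = 79.940° + 22.185° = 102.12°.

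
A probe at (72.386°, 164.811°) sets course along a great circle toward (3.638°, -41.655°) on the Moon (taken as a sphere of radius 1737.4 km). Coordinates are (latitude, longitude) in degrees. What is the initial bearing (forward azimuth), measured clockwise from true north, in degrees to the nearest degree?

27°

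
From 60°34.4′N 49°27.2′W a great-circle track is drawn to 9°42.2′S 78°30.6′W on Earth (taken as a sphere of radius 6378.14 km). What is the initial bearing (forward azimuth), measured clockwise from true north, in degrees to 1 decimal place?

With φ₁ = 1.0572, φ₂ = -0.1694, Δλ = -0.5071 rad, the forward-azimuth formula gives
θ = atan2( sin Δλ cos φ₂ , cos φ₁ sin φ₂ − sin φ₁ cos φ₂ cos Δλ ) = atan2(-0.4787, -0.8333) = -150.12°.
Adding 360° brings this into [0°, 360°): 209.9°.

209.9°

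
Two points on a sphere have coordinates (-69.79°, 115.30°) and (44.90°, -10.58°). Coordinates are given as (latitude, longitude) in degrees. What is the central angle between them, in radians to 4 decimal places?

2.5079 rad

With latitudes φ₁ = -69.790°, φ₂ = 44.900° and longitude difference Δλ = -125.880°:
Haversine: a = sin²(Δφ/2) + cos φ₁ cos φ₂ sin²(Δλ/2) = 0.7089 + (0.3455)(0.7083)(0.7930) = 0.90292.
Central angle c = 2·arcsin(√a) = 2.50788 rad.
So the angular separation is 2.5079 rad.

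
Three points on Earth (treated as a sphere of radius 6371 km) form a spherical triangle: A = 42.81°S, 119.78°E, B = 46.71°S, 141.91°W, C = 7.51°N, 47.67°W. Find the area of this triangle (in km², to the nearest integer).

Side lengths (central angles): a = 1.7167, b = 2.4960, c = 1.1352 rad; semiperimeter s = 2.6740.
By l'Huilier's theorem, tan(E/4) = √[tan(s/2) tan((s−a)/2) tan((s−b)/2) tan((s−c)/2)], giving spherical excess E = 1.6373 rad.
Area = E·R² = 1.6373 × (6371)² ≈ 66458886 km².

66458886 km²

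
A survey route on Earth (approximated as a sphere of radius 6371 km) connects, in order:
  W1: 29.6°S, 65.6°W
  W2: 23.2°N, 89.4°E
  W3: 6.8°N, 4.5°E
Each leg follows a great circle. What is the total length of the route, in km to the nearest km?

Leg W1→W2: central angle 2.7361 rad, distance 17431.4 km.
Leg W2→W3: central angle 1.4427 rad, distance 9191.3 km.
Total: 17431.4 + 9191.3 ≈ 26623 km.

26623 km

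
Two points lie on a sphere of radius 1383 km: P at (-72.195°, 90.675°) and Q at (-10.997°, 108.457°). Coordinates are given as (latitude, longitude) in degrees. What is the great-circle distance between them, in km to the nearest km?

1500 km

Let φ₁ = -1.2600 rad, φ₂ = -0.1919 rad, and Δλ = 0.3104 rad.
cos c = sin φ₁ sin φ₂ + cos φ₁ cos φ₂ cos Δλ = (-0.9521)(-0.1908) + (0.3058)(0.9816)(0.9522) = 0.46744,
so c = arccos(0.46744) = 1.08440 rad.
Distance = R·c = 1383 × 1.0844 ≈ 1500 km.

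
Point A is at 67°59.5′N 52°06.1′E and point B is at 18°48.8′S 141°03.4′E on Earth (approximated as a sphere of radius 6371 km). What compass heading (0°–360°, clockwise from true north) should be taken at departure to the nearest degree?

98°

Δλ = 88.955° = 1.5526 rad.
y = sin Δλ · cos φ₂ = (0.9998)(0.9466) = 0.9464
x = cos φ₁ sin φ₂ − sin φ₁ cos φ₂ cos Δλ = (0.3747)(-0.3225) − (0.9271)(0.9466)(0.0182) = -0.1369
θ = atan2(y, x) = 98.23°, so the bearing is 98°.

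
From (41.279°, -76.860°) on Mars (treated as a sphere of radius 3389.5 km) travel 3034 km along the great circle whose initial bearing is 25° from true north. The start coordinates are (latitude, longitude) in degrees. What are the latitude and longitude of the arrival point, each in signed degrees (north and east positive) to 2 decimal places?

Angular distance δ = d/R = 3034/3389.5 = 0.89512 rad; initial bearing θ = 0.4363 rad.
sin φ₂ = sin φ₁ cos δ + cos φ₁ sin δ cos θ = (0.6597)(0.6254) + (0.7515)(0.7803)(0.9063) = 0.9441, so φ₂ = 70.74°.
Δλ = atan2(sin θ sin δ cos φ₁, cos δ − sin φ₁ sin φ₂) = atan2(0.2478, 0.0026) = 89.397°.
λ₂ = -76.860° + 89.397° = 12.54°.

70.74°, 12.54°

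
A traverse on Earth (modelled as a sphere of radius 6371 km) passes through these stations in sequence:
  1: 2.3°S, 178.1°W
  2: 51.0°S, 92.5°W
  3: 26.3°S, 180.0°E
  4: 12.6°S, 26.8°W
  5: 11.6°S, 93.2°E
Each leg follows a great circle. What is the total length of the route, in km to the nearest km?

Leg 1→2: central angle 1.4913 rad, distance 9501.0 km.
Leg 2→3: central angle 1.1929 rad, distance 7600.1 km.
Leg 3→4: central angle 2.3244 rad, distance 14808.7 km.
Leg 4→5: central angle 2.0199 rad, distance 12868.6 km.
Total: 9501.0 + 7600.1 + 14808.7 + 12868.6 ≈ 44778 km.

44778 km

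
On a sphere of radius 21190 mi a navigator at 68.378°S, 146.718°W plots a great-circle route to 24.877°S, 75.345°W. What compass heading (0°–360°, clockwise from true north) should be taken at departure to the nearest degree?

With φ₁ = -1.1934, φ₂ = -0.4342, Δλ = 1.2457 rad, the forward-azimuth formula gives
θ = atan2( sin Δλ cos φ₂ , cos φ₁ sin φ₂ − sin φ₁ cos φ₂ cos Δλ ) = atan2(0.8597, 0.1144) = 82.42°.
So the initial bearing is 82°.

82°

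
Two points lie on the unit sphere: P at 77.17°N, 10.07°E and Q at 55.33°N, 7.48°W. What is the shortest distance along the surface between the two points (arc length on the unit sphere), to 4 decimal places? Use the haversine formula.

0.3967

With latitudes φ₁ = 77.170°, φ₂ = 55.330° and longitude difference Δλ = -17.550°:
Haversine: a = sin²(Δφ/2) + cos φ₁ cos φ₂ sin²(Δλ/2) = 0.0359 + (0.2221)(0.5688)(0.0233) = 0.03883.
Central angle c = 2·arcsin(√a) = 0.39669 rad.
On the unit sphere the arc length equals the central angle: 0.3967.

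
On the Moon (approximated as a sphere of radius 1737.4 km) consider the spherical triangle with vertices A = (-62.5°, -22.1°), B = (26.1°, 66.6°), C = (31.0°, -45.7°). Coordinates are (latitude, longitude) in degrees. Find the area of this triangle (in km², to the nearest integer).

Side lengths (central angles): a = 1.6363, b = 1.6651, c = 1.9615 rad; semiperimeter s = 2.6315.
By l'Huilier's theorem, tan(E/4) = √[tan(s/2) tan((s−a)/2) tan((s−b)/2) tan((s−c)/2)], giving spherical excess E = 2.2107 rad.
Area = E·R² = 2.2107 × (1737.4)² ≈ 6673182 km².

6673182 km²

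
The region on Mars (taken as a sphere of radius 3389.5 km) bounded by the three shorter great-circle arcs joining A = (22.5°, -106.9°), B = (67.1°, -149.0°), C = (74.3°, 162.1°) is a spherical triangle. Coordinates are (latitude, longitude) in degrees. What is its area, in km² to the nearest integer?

251161 km²

Side lengths (central angles): a = 0.2976, b = 1.1982, c = 0.9030 rad; semiperimeter s = 1.1994.
By l'Huilier's theorem, tan(E/4) = √[tan(s/2) tan((s−a)/2) tan((s−b)/2) tan((s−c)/2)], giving spherical excess E = 0.0219 rad.
Area = E·R² = 0.0219 × (3389.5)² ≈ 251161 km².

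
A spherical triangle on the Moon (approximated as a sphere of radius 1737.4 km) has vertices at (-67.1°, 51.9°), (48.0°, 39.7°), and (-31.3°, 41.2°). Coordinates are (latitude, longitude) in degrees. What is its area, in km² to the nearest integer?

234589 km²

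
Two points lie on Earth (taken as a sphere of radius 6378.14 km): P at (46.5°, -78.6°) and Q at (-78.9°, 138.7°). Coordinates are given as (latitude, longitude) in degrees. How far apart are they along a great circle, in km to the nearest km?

16120 km

With latitudes φ₁ = 46.500°, φ₂ = -78.900° and longitude difference Δλ = -142.700°:
cos c = sin φ₁ sin φ₂ + cos φ₁ cos φ₂ cos Δλ = (0.7254)(-0.9813) + (0.6884)(0.1925)(-0.7955) = -0.81722,
so c = arccos(-0.81722) = 2.52737 rad.
Distance = R·c = 6378.14 × 2.5274 ≈ 16120 km.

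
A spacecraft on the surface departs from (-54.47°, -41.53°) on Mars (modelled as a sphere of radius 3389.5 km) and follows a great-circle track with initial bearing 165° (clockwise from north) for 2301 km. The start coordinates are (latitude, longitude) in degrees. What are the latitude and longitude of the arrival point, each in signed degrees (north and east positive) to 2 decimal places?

Angular distance δ = d/R = 2301/3389.5 = 0.67886 rad; initial bearing θ = 2.8798 rad.
sin φ₂ = sin φ₁ cos δ + cos φ₁ sin δ cos θ = (-0.8138)(0.7783) + (0.5811)(0.6279)(-0.9659) = -0.9858, so φ₂ = -80.35°.
Δλ = atan2(sin θ sin δ cos φ₁, cos δ − sin φ₁ sin φ₂) = atan2(0.0944, -0.0240) = 104.259°.
λ₂ = -41.530° + 104.259° = 62.73°.

-80.35°, 62.73°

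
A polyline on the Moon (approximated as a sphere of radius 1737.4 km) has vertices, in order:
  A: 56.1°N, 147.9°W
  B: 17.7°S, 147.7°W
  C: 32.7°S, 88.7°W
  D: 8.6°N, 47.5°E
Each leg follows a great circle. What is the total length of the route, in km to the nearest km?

Leg A→B: central angle 1.2881 rad, distance 2237.9 km.
Leg B→C: central angle 0.9556 rad, distance 1660.2 km.
Leg C→D: central angle 2.3204 rad, distance 4031.4 km.
Total: 2237.9 + 1660.2 + 4031.4 ≈ 7929 km.

7929 km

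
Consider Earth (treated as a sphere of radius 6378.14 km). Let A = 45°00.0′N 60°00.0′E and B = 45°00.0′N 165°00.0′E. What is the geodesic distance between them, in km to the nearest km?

With latitudes φ₁ = 45.000°, φ₂ = 45.000° and longitude difference Δλ = 105.000°:
Haversine: a = sin²(Δφ/2) + cos φ₁ cos φ₂ sin²(Δλ/2) = 0.0000 + (0.7071)(0.7071)(0.6294) = 0.31470.
Central angle c = 2·arcsin(√a) = 1.19115 rad.
Distance = R·c = 6378.14 × 1.1912 ≈ 7597 km.

7597 km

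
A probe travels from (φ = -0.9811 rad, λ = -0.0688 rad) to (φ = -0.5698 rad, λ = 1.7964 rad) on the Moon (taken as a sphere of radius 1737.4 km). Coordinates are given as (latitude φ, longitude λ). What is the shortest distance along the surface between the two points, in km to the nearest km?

In radians: φ₁ = -0.9811, φ₂ = -0.5698, Δλ = 106.868° = 1.8652 rad.
cos c = sin φ₁ sin φ₂ + cos φ₁ cos φ₂ cos Δλ = (-0.8311)(-0.5395) + (0.5561)(0.8420)(-0.2902) = 0.31248,
so c = arccos(0.31248) = 1.25299 rad.
Distance = R·c = 1737.4 × 1.2530 ≈ 2177 km.

2177 km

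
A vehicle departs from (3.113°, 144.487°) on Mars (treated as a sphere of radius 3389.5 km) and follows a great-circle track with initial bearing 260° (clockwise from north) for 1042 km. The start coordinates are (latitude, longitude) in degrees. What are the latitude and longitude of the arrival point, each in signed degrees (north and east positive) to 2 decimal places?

-0.04°, 127.15°

Angular distance δ = d/R = 1042/3389.5 = 0.30742 rad; initial bearing θ = 4.5379 rad.
sin φ₂ = sin φ₁ cos δ + cos φ₁ sin δ cos θ = (0.0543)(0.9531) + (0.9985)(0.3026)(-0.1736) = -0.0007, so φ₂ = -0.04°.
Δλ = atan2(sin θ sin δ cos φ₁, cos δ − sin φ₁ sin φ₂) = atan2(-0.2976, 0.9532) = -17.338°.
λ₂ = 144.487° − 17.338° = 127.15°.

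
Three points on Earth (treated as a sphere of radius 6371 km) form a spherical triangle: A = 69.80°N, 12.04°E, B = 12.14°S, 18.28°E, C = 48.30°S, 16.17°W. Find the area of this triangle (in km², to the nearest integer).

Side lengths (central angles): a = 0.8047, b = 2.0924, c = 1.4321 rad; semiperimeter s = 2.1646.
By l'Huilier's theorem, tan(E/4) = √[tan(s/2) tan((s−a)/2) tan((s−b)/2) tan((s−c)/2)], giving spherical excess E = 0.5768 rad.
Area = E·R² = 0.5768 × (6371)² ≈ 23410357 km².

23410357 km²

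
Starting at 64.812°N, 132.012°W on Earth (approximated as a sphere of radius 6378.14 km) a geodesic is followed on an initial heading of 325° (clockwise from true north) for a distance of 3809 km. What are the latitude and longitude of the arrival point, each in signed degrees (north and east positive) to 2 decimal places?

Angular distance δ = d/R = 3809/6378.14 = 0.59720 rad; initial bearing θ = 5.6723 rad.
sin φ₂ = sin φ₁ cos δ + cos φ₁ sin δ cos θ = (0.9049)(0.8269) + (0.4256)(0.5623)(0.8192) = 0.9443, so φ₂ = 70.79°.
Δλ = atan2(sin θ sin δ cos φ₁, cos δ − sin φ₁ sin φ₂) = atan2(-0.1373, -0.0276) = -101.378°.
λ₂ = -132.012° − 101.378° = -233.39° → 126.61° after wrapping to (−180°, 180°].

70.79°, 126.61°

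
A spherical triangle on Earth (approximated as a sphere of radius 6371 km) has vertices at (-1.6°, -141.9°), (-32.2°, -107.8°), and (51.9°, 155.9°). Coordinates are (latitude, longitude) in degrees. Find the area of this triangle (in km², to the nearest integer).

5223586 km²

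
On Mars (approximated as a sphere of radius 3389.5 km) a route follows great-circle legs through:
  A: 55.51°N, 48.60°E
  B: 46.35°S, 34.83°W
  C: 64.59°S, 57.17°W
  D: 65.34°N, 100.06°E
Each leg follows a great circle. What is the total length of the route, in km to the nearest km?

18683 km

Leg A→B: central angle 2.1552 rad, distance 7304.9 km.
Leg B→C: central angle 0.3831 rad, distance 1298.4 km.
Leg C→D: central angle 2.9738 rad, distance 10079.8 km.
Total: 7304.9 + 1298.4 + 10079.8 ≈ 18683 km.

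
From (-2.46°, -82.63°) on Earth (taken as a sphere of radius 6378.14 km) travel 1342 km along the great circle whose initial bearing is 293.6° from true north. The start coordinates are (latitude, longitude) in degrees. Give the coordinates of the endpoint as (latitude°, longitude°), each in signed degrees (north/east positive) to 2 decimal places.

Angular distance δ = d/R = 1342/6378.14 = 0.21041 rad; initial bearing θ = 5.1243 rad.
sin φ₂ = sin φ₁ cos δ + cos φ₁ sin δ cos θ = (-0.0429)(0.9779) + (0.9991)(0.2089)(0.4003) = 0.0416, so φ₂ = 2.38°.
Δλ = atan2(sin θ sin δ cos φ₁, cos δ − sin φ₁ sin φ₂) = atan2(-0.1912, 0.9797) = -11.044°.
λ₂ = -82.630° − 11.044° = -93.67°.

2.38°, -93.67°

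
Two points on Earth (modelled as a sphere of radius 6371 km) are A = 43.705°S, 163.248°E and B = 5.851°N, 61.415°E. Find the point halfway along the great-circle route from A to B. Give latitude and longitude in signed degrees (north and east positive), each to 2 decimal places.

-28.10°, 101.30°

Central angle δ = 1.7905 rad. Interpolating on the sphere with fraction f = 0.5:
P = [sin((1−f)δ)·A + sin(fδ)·B] / sin δ = 0.7996·A + 0.7996·B in Cartesian coordinates,
giving P = (-0.1729, 0.8650, -0.4709), i.e. latitude -28.10°, longitude 101.30°.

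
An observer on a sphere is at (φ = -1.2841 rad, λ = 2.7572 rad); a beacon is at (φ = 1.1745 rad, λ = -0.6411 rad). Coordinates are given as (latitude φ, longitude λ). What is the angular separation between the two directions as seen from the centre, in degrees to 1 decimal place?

172.1°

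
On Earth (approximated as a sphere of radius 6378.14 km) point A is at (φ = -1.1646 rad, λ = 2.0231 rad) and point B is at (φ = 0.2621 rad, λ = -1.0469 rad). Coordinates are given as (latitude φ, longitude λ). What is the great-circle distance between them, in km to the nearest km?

Let φ₁ = -1.1646 rad, φ₂ = 0.2621 rad, and Δλ = -3.0700 rad.
Haversine: a = sin²(Δφ/2) + cos φ₁ cos φ₂ sin²(Δλ/2) = 0.4282 + (0.3951)(0.9658)(0.9987) = 0.80934.
Central angle c = 2·arcsin(√a) = 2.23785 rad.
Distance = R·c = 6378.14 × 2.2378 ≈ 14273 km.

14273 km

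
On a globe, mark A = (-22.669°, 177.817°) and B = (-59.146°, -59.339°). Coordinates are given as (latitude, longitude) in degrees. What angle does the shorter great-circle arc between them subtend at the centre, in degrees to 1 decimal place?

85.7°

Let φ₁ = -0.3956 rad, φ₂ = -1.0323 rad, and Δλ = 2.1440 rad.
Haversine: a = sin²(Δφ/2) + cos φ₁ cos φ₂ sin²(Δλ/2) = 0.0980 + (0.9227)(0.5129)(0.7712) = 0.46290.
Central angle c = 2·arcsin(√a) = 1.49652 rad.
So the angular separation is 85.7°.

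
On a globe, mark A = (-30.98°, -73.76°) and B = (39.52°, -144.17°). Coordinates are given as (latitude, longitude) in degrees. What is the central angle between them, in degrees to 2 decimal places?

96.07°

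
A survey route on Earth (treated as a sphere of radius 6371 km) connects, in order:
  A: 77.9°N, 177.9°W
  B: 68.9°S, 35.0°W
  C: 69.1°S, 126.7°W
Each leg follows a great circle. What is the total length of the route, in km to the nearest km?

21829 km

Leg A→B: central angle 2.9062 rad, distance 18515.1 km.
Leg B→C: central angle 0.5201 rad, distance 3313.7 km.
Total: 18515.1 + 3313.7 ≈ 21829 km.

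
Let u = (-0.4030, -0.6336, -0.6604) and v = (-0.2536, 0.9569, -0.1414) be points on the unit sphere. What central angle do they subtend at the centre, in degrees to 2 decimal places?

u·v = -0.4107; |u| = 1.0000, |v| = 1.0000.
cos θ = (u·v)/(|u||v|) = -0.4107, so θ = 114.25°.

114.25°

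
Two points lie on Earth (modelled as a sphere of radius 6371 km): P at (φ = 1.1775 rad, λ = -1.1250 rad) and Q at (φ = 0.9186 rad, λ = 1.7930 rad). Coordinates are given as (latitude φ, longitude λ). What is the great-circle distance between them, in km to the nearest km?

In radians: φ₁ = 1.1775, φ₂ = 0.9186, Δλ = 167.189° = 2.9180 rad.
cos c = sin φ₁ sin φ₂ + cos φ₁ cos φ₂ cos Δλ = (0.9237)(0.7948) + (0.3832)(0.6069)(-0.9751) = 0.50727,
so c = arccos(0.50727) = 1.03879 rad.
Distance = R·c = 6371 × 1.0388 ≈ 6618 km.

6618 km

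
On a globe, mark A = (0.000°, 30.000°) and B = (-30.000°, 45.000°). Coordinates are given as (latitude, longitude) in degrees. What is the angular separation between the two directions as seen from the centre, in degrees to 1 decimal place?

In radians: φ₁ = 0.0000, φ₂ = -0.5236, Δλ = 15.000° = 0.2618 rad.
Haversine: a = sin²(Δφ/2) + cos φ₁ cos φ₂ sin²(Δλ/2) = 0.0670 + (1.0000)(0.8660)(0.0170) = 0.08174.
Central angle c = 2·arcsin(√a) = 0.57990 rad.
So the angular separation is 33.2°.

33.2°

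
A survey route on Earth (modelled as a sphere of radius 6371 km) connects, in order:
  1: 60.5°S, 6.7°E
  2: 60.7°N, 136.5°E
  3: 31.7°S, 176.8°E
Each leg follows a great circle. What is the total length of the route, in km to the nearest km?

28249 km

Leg 1→2: central angle 2.7220 rad, distance 17342.0 km.
Leg 2→3: central angle 1.7120 rad, distance 10906.9 km.
Total: 17342.0 + 10906.9 ≈ 28249 km.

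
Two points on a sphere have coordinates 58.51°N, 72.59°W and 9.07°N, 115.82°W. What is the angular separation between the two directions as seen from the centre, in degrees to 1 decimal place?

Let φ₁ = 1.0212 rad, φ₂ = 0.1583 rad, and Δλ = -0.7545 rad.
cos c = sin φ₁ sin φ₂ + cos φ₁ cos φ₂ cos Δλ = (0.8527)(0.1576) + (0.5223)(0.9875)(0.7286) = 0.51026,
so c = arccos(0.51026) = 1.03531 rad.
So the angular separation is 59.3°.

59.3°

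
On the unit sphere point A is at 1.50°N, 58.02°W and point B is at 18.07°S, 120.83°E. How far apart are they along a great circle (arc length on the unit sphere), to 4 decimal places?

2.8517

With latitudes φ₁ = 1.500°, φ₂ = -18.070° and longitude difference Δλ = 178.850°:
Haversine: a = sin²(Δφ/2) + cos φ₁ cos φ₂ sin²(Δλ/2) = 0.0289 + (0.9997)(0.9507)(0.9999) = 0.97914.
Central angle c = 2·arcsin(√a) = 2.85172 rad.
On the unit sphere the arc length equals the central angle: 2.8517.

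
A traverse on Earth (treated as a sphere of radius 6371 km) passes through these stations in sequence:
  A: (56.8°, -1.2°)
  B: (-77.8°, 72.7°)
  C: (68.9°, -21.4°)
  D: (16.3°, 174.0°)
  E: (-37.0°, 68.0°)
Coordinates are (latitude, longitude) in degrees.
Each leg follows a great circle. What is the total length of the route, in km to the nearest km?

56127 km

Leg A→B: central angle 2.4747 rad, distance 15766.6 km.
Leg B→C: central angle 2.7321 rad, distance 17406.2 km.
Leg C→D: central angle 1.6421 rad, distance 10462.0 km.
Leg D→E: central angle 1.9608 rad, distance 12492.3 km.
Total: 15766.6 + 17406.2 + 10462.0 + 12492.3 ≈ 56127 km.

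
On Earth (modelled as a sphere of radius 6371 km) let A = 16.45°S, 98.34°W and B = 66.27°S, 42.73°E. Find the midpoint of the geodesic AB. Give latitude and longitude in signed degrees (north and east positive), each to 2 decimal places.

-59.94°, -76.96°

Central angle δ = 1.6118 rad. Interpolating on the sphere with fraction f = 0.5:
P = [sin((1−f)δ)·A + sin(fδ)·B] / sin δ = 0.7221·A + 0.7221·B in Cartesian coordinates,
giving P = (0.1130, -0.4880, -0.8655), i.e. latitude -59.94°, longitude -76.96°.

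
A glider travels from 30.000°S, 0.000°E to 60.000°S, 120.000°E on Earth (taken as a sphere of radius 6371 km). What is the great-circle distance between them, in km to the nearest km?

8617 km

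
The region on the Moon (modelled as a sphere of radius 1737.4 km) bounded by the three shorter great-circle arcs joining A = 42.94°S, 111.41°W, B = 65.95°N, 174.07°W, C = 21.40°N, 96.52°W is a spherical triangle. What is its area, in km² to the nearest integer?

Side lengths (central angles): a = 1.1428, b = 1.1482, c = 2.0772 rad; semiperimeter s = 2.1841.
By l'Huilier's theorem, tan(E/4) = √[tan(s/2) tan((s−a)/2) tan((s−b)/2) tan((s−c)/2)], giving spherical excess E = 0.7261 rad.
Area = E·R² = 0.7261 × (1737.4)² ≈ 2191647 km².

2191647 km²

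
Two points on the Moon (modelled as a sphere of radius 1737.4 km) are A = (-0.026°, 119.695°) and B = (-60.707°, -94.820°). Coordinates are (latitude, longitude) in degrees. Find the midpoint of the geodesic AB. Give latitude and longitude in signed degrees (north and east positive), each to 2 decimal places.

Central angle δ = 1.9853 rad. Interpolating on the sphere with fraction f = 0.5:
P = [sin((1−f)δ)·A + sin(fδ)·B] / sin δ = 0.9150·A + 0.9150·B in Cartesian coordinates,
giving P = (-0.4909, 0.3487, -0.7984), i.e. latitude -52.98°, longitude 144.61°.

-52.98°, 144.61°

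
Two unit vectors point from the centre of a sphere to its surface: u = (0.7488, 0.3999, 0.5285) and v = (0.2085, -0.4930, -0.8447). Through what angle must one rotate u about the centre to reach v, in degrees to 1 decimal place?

119.2°

u·v = -0.4874; |u| = 1.0000, |v| = 1.0000.
cos θ = (u·v)/(|u||v|) = -0.4875, so θ = 119.2°.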